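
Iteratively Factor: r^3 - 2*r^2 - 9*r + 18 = (r - 2)*(r^2 - 9) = (r - 2)*(r + 3)*(r - 3)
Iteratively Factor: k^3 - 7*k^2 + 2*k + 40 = (k + 2)*(k^2 - 9*k + 20) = (k - 5)*(k + 2)*(k - 4)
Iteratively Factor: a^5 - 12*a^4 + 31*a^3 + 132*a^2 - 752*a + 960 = (a - 3)*(a^4 - 9*a^3 + 4*a^2 + 144*a - 320) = (a - 5)*(a - 3)*(a^3 - 4*a^2 - 16*a + 64) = (a - 5)*(a - 4)*(a - 3)*(a^2 - 16) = (a - 5)*(a - 4)^2*(a - 3)*(a + 4)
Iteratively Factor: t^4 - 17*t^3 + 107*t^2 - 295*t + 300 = (t - 5)*(t^3 - 12*t^2 + 47*t - 60) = (t - 5)^2*(t^2 - 7*t + 12) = (t - 5)^2*(t - 4)*(t - 3)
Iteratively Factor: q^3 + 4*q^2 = (q + 4)*(q^2) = q*(q + 4)*(q)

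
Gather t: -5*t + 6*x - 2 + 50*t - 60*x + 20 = 45*t - 54*x + 18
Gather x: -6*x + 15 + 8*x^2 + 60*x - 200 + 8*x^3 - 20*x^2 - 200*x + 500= 8*x^3 - 12*x^2 - 146*x + 315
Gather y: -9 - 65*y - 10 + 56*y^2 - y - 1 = 56*y^2 - 66*y - 20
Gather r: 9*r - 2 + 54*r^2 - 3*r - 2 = 54*r^2 + 6*r - 4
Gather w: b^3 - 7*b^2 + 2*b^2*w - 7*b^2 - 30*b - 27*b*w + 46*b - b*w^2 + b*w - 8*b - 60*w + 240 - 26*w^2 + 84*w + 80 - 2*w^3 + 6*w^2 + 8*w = b^3 - 14*b^2 + 8*b - 2*w^3 + w^2*(-b - 20) + w*(2*b^2 - 26*b + 32) + 320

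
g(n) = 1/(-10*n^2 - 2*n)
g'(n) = (20*n + 2)/(-10*n^2 - 2*n)^2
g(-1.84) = -0.03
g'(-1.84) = -0.04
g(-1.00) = -0.12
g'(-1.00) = -0.28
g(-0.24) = -10.42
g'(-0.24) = -303.82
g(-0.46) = -0.84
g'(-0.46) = -5.03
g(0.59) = -0.21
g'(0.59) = 0.64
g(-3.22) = -0.01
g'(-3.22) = -0.01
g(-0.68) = -0.31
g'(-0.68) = -1.09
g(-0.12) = 10.42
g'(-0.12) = -43.40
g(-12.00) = 0.00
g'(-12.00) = 0.00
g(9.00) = 0.00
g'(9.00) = 0.00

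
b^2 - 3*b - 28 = (b - 7)*(b + 4)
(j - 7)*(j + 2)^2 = j^3 - 3*j^2 - 24*j - 28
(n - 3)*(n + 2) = n^2 - n - 6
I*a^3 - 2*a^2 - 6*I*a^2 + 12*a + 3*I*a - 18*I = (a - 6)*(a + 3*I)*(I*a + 1)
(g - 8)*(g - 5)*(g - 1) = g^3 - 14*g^2 + 53*g - 40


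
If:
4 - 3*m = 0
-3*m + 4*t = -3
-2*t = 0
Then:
No Solution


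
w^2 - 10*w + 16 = (w - 8)*(w - 2)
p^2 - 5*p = p*(p - 5)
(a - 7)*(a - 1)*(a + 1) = a^3 - 7*a^2 - a + 7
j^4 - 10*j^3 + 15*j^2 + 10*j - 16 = (j - 8)*(j - 2)*(j - 1)*(j + 1)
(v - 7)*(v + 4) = v^2 - 3*v - 28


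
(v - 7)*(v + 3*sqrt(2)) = v^2 - 7*v + 3*sqrt(2)*v - 21*sqrt(2)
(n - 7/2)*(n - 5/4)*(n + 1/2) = n^3 - 17*n^2/4 + 2*n + 35/16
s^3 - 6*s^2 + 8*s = s*(s - 4)*(s - 2)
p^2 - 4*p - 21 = (p - 7)*(p + 3)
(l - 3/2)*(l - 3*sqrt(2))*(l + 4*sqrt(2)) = l^3 - 3*l^2/2 + sqrt(2)*l^2 - 24*l - 3*sqrt(2)*l/2 + 36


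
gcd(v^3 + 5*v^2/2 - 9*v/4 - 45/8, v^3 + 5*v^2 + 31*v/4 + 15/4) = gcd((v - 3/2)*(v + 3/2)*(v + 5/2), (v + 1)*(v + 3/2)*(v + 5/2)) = v^2 + 4*v + 15/4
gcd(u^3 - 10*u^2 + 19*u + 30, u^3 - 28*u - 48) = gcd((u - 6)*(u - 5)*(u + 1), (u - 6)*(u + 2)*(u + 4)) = u - 6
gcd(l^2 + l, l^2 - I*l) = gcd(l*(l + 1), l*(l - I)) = l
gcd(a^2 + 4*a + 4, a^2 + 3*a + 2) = a + 2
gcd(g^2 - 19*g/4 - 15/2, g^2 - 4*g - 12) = g - 6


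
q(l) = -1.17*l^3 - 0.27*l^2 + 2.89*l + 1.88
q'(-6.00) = -120.23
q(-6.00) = 227.54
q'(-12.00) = -496.07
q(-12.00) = 1950.08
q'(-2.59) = -19.26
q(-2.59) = 12.91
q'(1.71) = -8.30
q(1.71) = 0.18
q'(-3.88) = -47.86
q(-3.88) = 54.94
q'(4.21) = -61.59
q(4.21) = -78.04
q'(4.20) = -61.29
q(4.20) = -77.43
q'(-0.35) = 2.65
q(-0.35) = 0.89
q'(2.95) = -29.25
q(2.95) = -21.98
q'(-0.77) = 1.22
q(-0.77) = 0.03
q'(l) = -3.51*l^2 - 0.54*l + 2.89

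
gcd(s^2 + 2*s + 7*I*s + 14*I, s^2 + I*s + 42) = s + 7*I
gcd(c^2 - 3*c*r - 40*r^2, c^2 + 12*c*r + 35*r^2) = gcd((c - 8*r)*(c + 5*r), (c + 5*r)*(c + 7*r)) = c + 5*r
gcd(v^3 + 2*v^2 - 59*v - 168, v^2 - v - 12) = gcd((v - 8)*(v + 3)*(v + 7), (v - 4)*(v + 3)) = v + 3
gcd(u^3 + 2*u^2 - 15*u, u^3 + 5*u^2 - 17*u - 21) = u - 3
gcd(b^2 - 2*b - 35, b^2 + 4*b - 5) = b + 5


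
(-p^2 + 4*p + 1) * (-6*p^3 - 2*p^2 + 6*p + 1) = 6*p^5 - 22*p^4 - 20*p^3 + 21*p^2 + 10*p + 1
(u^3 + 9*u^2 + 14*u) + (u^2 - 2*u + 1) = u^3 + 10*u^2 + 12*u + 1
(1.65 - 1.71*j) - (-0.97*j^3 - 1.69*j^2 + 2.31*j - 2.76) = 0.97*j^3 + 1.69*j^2 - 4.02*j + 4.41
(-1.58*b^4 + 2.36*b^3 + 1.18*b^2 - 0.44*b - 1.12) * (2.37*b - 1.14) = -3.7446*b^5 + 7.3944*b^4 + 0.106200000000001*b^3 - 2.388*b^2 - 2.1528*b + 1.2768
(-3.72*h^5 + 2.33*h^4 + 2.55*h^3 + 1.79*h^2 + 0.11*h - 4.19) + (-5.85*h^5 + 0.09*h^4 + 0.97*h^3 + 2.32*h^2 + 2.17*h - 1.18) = -9.57*h^5 + 2.42*h^4 + 3.52*h^3 + 4.11*h^2 + 2.28*h - 5.37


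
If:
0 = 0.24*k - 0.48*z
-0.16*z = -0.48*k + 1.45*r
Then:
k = 2.0*z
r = 0.551724137931034*z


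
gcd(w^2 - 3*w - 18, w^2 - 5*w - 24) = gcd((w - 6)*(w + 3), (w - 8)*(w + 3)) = w + 3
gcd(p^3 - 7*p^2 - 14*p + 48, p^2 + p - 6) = p^2 + p - 6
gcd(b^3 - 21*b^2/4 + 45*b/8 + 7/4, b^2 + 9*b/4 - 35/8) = 1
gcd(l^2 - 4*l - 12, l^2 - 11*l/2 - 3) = l - 6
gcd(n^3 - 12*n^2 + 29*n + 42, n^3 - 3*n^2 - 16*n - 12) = n^2 - 5*n - 6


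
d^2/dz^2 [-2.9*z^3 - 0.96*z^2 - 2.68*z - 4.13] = -17.4*z - 1.92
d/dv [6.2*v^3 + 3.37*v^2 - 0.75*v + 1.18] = 18.6*v^2 + 6.74*v - 0.75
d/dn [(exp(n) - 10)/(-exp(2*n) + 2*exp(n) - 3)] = (-2*(1 - exp(n))*(exp(n) - 10) - exp(2*n) + 2*exp(n) - 3)*exp(n)/(exp(2*n) - 2*exp(n) + 3)^2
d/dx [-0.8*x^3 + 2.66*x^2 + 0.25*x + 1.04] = -2.4*x^2 + 5.32*x + 0.25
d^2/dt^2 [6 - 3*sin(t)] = 3*sin(t)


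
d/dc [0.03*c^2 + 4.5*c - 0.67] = 0.06*c + 4.5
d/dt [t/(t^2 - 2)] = (-t^2 - 2)/(t^4 - 4*t^2 + 4)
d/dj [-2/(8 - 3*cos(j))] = 6*sin(j)/(3*cos(j) - 8)^2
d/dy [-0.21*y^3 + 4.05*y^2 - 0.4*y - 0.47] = -0.63*y^2 + 8.1*y - 0.4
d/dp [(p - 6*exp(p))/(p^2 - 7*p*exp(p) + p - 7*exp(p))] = ((1 - 6*exp(p))*(p^2 - 7*p*exp(p) + p - 7*exp(p)) + (p - 6*exp(p))*(7*p*exp(p) - 2*p + 14*exp(p) - 1))/(p^2 - 7*p*exp(p) + p - 7*exp(p))^2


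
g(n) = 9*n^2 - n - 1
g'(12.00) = 215.00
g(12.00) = 1283.00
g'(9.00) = 161.00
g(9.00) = 719.00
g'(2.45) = 43.10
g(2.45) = 50.57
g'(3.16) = 55.88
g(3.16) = 85.71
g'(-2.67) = -49.06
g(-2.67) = 65.83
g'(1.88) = 32.84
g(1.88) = 28.93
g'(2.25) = 39.50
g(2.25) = 42.31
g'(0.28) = 4.04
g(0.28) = -0.57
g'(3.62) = 64.16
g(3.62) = 113.32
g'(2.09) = 36.62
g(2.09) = 36.22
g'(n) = 18*n - 1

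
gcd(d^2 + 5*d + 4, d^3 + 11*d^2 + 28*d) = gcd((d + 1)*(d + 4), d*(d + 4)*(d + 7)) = d + 4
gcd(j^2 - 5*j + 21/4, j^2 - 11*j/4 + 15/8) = j - 3/2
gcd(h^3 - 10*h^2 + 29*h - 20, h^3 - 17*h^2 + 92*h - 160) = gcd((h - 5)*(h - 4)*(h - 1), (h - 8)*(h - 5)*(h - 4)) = h^2 - 9*h + 20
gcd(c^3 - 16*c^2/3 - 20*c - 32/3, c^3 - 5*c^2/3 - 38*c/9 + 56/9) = c + 2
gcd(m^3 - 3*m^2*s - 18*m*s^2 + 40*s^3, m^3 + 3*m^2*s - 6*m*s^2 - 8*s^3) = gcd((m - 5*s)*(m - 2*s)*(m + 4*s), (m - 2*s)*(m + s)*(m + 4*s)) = -m^2 - 2*m*s + 8*s^2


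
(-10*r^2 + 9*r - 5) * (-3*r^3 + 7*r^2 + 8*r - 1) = 30*r^5 - 97*r^4 - 2*r^3 + 47*r^2 - 49*r + 5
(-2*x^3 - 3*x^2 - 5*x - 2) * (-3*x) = 6*x^4 + 9*x^3 + 15*x^2 + 6*x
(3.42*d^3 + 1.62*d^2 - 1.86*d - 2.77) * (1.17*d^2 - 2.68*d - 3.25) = 4.0014*d^5 - 7.2702*d^4 - 17.6328*d^3 - 3.5211*d^2 + 13.4686*d + 9.0025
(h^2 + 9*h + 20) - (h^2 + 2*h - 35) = 7*h + 55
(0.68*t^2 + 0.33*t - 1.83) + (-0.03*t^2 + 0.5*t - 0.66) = 0.65*t^2 + 0.83*t - 2.49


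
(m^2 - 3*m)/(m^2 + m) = (m - 3)/(m + 1)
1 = 1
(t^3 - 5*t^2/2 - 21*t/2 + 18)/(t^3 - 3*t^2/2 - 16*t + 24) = (t + 3)/(t + 4)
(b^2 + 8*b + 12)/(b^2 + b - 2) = (b + 6)/(b - 1)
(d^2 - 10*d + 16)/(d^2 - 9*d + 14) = (d - 8)/(d - 7)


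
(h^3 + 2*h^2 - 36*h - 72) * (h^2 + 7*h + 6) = h^5 + 9*h^4 - 16*h^3 - 312*h^2 - 720*h - 432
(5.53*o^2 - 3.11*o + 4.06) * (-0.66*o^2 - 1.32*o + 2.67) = -3.6498*o^4 - 5.247*o^3 + 16.1907*o^2 - 13.6629*o + 10.8402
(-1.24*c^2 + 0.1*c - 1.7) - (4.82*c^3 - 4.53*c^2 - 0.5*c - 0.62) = -4.82*c^3 + 3.29*c^2 + 0.6*c - 1.08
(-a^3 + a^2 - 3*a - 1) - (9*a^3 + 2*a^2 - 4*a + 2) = -10*a^3 - a^2 + a - 3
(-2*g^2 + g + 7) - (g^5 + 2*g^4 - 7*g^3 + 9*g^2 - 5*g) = -g^5 - 2*g^4 + 7*g^3 - 11*g^2 + 6*g + 7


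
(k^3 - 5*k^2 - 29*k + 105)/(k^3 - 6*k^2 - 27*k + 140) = (k - 3)/(k - 4)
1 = 1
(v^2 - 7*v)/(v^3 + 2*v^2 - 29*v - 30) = v*(v - 7)/(v^3 + 2*v^2 - 29*v - 30)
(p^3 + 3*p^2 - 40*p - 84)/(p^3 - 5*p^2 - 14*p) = (p^2 + p - 42)/(p*(p - 7))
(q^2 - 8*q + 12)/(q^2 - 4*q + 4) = (q - 6)/(q - 2)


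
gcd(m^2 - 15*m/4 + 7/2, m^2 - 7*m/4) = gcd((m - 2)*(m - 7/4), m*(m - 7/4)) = m - 7/4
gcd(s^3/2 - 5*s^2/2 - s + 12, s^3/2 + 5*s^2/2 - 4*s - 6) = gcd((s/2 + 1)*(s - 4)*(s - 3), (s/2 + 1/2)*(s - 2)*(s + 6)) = 1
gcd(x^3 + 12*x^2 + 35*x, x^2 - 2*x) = x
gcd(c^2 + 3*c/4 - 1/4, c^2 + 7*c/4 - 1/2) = c - 1/4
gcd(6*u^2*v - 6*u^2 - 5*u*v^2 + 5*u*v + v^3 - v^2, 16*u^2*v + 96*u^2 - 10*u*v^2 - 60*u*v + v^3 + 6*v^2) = 2*u - v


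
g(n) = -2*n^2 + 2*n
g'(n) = 2 - 4*n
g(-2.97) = -23.58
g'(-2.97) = 13.88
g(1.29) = -0.75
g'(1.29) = -3.16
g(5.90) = -57.82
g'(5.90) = -21.60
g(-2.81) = -21.41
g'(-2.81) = 13.24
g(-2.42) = -16.55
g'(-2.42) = 11.68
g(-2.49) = -17.38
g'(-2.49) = 11.96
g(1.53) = -1.62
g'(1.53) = -4.12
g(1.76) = -2.68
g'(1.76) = -5.04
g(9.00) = -144.00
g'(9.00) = -34.00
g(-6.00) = -84.00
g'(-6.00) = 26.00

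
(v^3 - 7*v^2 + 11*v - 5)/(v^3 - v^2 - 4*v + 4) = (v^2 - 6*v + 5)/(v^2 - 4)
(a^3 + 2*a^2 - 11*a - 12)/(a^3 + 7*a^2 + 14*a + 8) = (a - 3)/(a + 2)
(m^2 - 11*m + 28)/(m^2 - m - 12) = (m - 7)/(m + 3)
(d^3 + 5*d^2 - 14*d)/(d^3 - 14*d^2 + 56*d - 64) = d*(d + 7)/(d^2 - 12*d + 32)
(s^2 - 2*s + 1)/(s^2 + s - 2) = (s - 1)/(s + 2)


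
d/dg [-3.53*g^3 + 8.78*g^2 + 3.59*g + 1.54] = -10.59*g^2 + 17.56*g + 3.59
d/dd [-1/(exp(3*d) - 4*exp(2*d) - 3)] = (3*exp(d) - 8)*exp(2*d)/(-exp(3*d) + 4*exp(2*d) + 3)^2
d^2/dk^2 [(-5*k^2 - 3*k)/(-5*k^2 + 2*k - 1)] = 2*(125*k^3 - 75*k^2 - 45*k + 11)/(125*k^6 - 150*k^5 + 135*k^4 - 68*k^3 + 27*k^2 - 6*k + 1)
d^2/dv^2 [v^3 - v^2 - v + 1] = 6*v - 2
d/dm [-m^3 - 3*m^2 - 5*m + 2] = -3*m^2 - 6*m - 5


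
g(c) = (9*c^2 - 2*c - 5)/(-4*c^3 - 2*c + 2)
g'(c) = (18*c - 2)/(-4*c^3 - 2*c + 2) + (12*c^2 + 2)*(9*c^2 - 2*c - 5)/(-4*c^3 - 2*c + 2)^2 = ((1 - 9*c)*(2*c^3 + c - 1) - (6*c^2 + 1)*(-9*c^2 + 2*c + 5)/2)/(2*c^3 + c - 1)^2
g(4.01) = -0.50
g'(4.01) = 0.10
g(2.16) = -0.77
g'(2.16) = 0.18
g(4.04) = -0.50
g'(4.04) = 0.10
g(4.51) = -0.45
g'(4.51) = 0.09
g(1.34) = -0.82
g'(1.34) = -0.27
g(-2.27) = 0.86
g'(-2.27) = 0.23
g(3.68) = -0.54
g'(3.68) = 0.12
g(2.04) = -0.79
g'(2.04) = 0.17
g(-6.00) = 0.38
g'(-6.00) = 0.06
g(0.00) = -2.50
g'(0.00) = -3.50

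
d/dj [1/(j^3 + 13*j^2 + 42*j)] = (-3*j^2 - 26*j - 42)/(j^2*(j^2 + 13*j + 42)^2)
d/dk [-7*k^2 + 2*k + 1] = 2 - 14*k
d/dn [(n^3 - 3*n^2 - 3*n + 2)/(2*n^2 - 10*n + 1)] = (2*n^4 - 20*n^3 + 39*n^2 - 14*n + 17)/(4*n^4 - 40*n^3 + 104*n^2 - 20*n + 1)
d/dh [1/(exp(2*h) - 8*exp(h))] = 2*(4 - exp(h))*exp(-h)/(exp(h) - 8)^2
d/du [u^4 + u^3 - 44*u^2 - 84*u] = 4*u^3 + 3*u^2 - 88*u - 84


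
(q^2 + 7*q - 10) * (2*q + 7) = 2*q^3 + 21*q^2 + 29*q - 70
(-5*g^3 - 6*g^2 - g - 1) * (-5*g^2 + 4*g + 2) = 25*g^5 + 10*g^4 - 29*g^3 - 11*g^2 - 6*g - 2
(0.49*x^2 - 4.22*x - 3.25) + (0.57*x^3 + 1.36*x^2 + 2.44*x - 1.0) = 0.57*x^3 + 1.85*x^2 - 1.78*x - 4.25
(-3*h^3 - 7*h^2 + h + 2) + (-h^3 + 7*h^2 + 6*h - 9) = -4*h^3 + 7*h - 7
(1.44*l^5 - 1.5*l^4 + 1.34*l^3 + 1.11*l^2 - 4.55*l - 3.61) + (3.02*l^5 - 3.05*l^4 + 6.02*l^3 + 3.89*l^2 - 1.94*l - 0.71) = 4.46*l^5 - 4.55*l^4 + 7.36*l^3 + 5.0*l^2 - 6.49*l - 4.32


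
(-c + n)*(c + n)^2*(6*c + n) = -6*c^4 - 7*c^3*n + 5*c^2*n^2 + 7*c*n^3 + n^4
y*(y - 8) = y^2 - 8*y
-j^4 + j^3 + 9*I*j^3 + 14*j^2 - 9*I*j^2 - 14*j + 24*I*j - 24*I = (j - 6*I)*(j - 4*I)*(-I*j + 1)*(-I*j + I)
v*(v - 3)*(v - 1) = v^3 - 4*v^2 + 3*v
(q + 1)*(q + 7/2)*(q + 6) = q^3 + 21*q^2/2 + 61*q/2 + 21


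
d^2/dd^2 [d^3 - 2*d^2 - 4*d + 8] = 6*d - 4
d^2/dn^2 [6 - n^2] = -2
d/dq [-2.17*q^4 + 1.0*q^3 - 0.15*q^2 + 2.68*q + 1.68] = -8.68*q^3 + 3.0*q^2 - 0.3*q + 2.68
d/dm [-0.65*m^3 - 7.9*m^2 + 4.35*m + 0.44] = -1.95*m^2 - 15.8*m + 4.35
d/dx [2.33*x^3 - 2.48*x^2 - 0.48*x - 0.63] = 6.99*x^2 - 4.96*x - 0.48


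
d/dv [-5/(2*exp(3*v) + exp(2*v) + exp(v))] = 5*(6*exp(2*v) + 2*exp(v) + 1)*exp(-v)/(2*exp(2*v) + exp(v) + 1)^2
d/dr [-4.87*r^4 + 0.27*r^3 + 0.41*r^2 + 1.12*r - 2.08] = -19.48*r^3 + 0.81*r^2 + 0.82*r + 1.12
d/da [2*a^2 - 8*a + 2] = 4*a - 8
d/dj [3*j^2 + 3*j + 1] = 6*j + 3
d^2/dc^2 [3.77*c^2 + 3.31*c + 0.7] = 7.54000000000000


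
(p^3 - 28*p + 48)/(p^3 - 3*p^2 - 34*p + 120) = (p - 2)/(p - 5)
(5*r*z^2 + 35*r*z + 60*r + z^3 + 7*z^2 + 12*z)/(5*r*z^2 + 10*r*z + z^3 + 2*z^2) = (z^2 + 7*z + 12)/(z*(z + 2))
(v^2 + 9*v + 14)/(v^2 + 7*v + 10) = (v + 7)/(v + 5)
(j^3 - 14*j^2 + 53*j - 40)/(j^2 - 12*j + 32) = (j^2 - 6*j + 5)/(j - 4)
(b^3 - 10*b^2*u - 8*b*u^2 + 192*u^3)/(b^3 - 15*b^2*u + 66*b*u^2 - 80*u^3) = (b^2 - 2*b*u - 24*u^2)/(b^2 - 7*b*u + 10*u^2)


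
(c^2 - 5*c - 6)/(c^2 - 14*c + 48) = (c + 1)/(c - 8)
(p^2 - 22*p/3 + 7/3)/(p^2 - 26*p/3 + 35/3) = (3*p - 1)/(3*p - 5)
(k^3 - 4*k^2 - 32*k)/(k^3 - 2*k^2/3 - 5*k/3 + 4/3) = 3*k*(k^2 - 4*k - 32)/(3*k^3 - 2*k^2 - 5*k + 4)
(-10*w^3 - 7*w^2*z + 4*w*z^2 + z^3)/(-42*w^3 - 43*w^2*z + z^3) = (-10*w^2 + 3*w*z + z^2)/(-42*w^2 - w*z + z^2)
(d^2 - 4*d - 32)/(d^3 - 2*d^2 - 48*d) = (d + 4)/(d*(d + 6))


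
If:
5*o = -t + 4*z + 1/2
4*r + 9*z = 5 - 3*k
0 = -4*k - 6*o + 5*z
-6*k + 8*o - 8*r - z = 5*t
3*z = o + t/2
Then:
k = -22/25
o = 53/150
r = 127/50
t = -179/75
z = -7/25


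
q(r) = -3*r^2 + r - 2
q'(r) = 1 - 6*r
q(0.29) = -1.96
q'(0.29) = -0.74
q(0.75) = -2.94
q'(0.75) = -3.50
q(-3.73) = -47.47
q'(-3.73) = 23.38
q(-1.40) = -9.28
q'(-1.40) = 9.40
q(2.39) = -16.75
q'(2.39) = -13.34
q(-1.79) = -13.40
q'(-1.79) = 11.74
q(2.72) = -21.48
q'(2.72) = -15.32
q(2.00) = -12.00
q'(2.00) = -11.00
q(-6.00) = -116.00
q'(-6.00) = 37.00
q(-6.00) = -116.00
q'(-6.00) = 37.00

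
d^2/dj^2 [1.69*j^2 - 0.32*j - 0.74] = 3.38000000000000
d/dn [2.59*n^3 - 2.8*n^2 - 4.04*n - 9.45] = 7.77*n^2 - 5.6*n - 4.04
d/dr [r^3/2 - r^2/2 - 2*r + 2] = 3*r^2/2 - r - 2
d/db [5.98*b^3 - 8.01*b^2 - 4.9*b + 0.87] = 17.94*b^2 - 16.02*b - 4.9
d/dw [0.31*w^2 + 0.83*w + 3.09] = 0.62*w + 0.83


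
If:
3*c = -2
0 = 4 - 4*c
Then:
No Solution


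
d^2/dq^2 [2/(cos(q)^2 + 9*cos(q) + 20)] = 2*(-4*sin(q)^4 + 3*sin(q)^2 + 855*cos(q)/4 - 27*cos(3*q)/4 + 123)/((cos(q) + 4)^3*(cos(q) + 5)^3)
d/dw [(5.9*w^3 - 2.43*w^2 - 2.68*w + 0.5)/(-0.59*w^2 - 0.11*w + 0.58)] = (-3.481*w^4 - 1.298*w^3 + 8.9521*w^2 - 2.2288*w - 1.4994)/(0.3481*w^4 + 0.1298*w^3 - 0.6723*w^2 - 0.1276*w + 0.3364)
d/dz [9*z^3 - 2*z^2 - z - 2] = 27*z^2 - 4*z - 1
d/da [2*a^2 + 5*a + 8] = 4*a + 5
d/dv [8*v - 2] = 8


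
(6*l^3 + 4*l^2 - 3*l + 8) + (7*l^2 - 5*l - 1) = 6*l^3 + 11*l^2 - 8*l + 7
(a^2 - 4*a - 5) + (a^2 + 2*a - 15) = 2*a^2 - 2*a - 20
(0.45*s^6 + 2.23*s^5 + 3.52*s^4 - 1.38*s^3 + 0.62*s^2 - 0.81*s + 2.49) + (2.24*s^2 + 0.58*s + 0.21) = 0.45*s^6 + 2.23*s^5 + 3.52*s^4 - 1.38*s^3 + 2.86*s^2 - 0.23*s + 2.7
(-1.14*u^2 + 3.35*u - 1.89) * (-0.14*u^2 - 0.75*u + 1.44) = 0.1596*u^4 + 0.386*u^3 - 3.8895*u^2 + 6.2415*u - 2.7216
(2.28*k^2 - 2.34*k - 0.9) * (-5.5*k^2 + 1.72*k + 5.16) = -12.54*k^4 + 16.7916*k^3 + 12.69*k^2 - 13.6224*k - 4.644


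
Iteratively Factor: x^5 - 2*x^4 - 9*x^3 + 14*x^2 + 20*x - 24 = (x - 3)*(x^4 + x^3 - 6*x^2 - 4*x + 8) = (x - 3)*(x + 2)*(x^3 - x^2 - 4*x + 4) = (x - 3)*(x + 2)^2*(x^2 - 3*x + 2) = (x - 3)*(x - 1)*(x + 2)^2*(x - 2)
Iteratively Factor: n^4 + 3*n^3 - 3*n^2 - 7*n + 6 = (n + 2)*(n^3 + n^2 - 5*n + 3) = (n - 1)*(n + 2)*(n^2 + 2*n - 3) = (n - 1)*(n + 2)*(n + 3)*(n - 1)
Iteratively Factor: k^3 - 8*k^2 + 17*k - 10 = (k - 2)*(k^2 - 6*k + 5) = (k - 5)*(k - 2)*(k - 1)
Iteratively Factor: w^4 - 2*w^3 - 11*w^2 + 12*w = (w + 3)*(w^3 - 5*w^2 + 4*w) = (w - 4)*(w + 3)*(w^2 - w) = (w - 4)*(w - 1)*(w + 3)*(w)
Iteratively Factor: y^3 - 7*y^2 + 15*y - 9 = (y - 3)*(y^2 - 4*y + 3) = (y - 3)^2*(y - 1)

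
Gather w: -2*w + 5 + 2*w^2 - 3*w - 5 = 2*w^2 - 5*w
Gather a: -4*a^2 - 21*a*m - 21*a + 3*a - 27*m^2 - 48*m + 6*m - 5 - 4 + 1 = -4*a^2 + a*(-21*m - 18) - 27*m^2 - 42*m - 8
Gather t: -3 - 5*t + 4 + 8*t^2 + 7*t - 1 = 8*t^2 + 2*t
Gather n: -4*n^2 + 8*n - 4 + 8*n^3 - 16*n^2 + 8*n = 8*n^3 - 20*n^2 + 16*n - 4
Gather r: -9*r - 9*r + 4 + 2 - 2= 4 - 18*r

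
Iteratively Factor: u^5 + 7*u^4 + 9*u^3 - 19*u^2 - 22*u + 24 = (u + 3)*(u^4 + 4*u^3 - 3*u^2 - 10*u + 8) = (u - 1)*(u + 3)*(u^3 + 5*u^2 + 2*u - 8) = (u - 1)*(u + 3)*(u + 4)*(u^2 + u - 2) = (u - 1)^2*(u + 3)*(u + 4)*(u + 2)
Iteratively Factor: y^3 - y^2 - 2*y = (y - 2)*(y^2 + y) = y*(y - 2)*(y + 1)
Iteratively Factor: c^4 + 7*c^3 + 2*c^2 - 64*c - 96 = (c + 4)*(c^3 + 3*c^2 - 10*c - 24) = (c + 2)*(c + 4)*(c^2 + c - 12) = (c - 3)*(c + 2)*(c + 4)*(c + 4)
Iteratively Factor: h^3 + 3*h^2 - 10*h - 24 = (h + 4)*(h^2 - h - 6) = (h - 3)*(h + 4)*(h + 2)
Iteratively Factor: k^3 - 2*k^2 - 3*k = (k - 3)*(k^2 + k) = (k - 3)*(k + 1)*(k)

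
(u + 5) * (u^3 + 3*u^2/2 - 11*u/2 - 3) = u^4 + 13*u^3/2 + 2*u^2 - 61*u/2 - 15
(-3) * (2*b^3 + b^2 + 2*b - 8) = -6*b^3 - 3*b^2 - 6*b + 24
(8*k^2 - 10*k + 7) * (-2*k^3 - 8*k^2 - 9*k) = -16*k^5 - 44*k^4 - 6*k^3 + 34*k^2 - 63*k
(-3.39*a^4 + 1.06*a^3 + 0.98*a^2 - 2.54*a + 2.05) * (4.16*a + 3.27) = -14.1024*a^5 - 6.6757*a^4 + 7.543*a^3 - 7.3618*a^2 + 0.222199999999999*a + 6.7035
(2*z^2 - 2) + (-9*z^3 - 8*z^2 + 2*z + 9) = -9*z^3 - 6*z^2 + 2*z + 7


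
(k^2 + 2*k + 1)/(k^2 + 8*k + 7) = (k + 1)/(k + 7)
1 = 1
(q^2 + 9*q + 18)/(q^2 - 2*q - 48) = (q + 3)/(q - 8)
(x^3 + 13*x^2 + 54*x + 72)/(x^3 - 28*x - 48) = (x^2 + 9*x + 18)/(x^2 - 4*x - 12)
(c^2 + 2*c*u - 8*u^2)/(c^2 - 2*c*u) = (c + 4*u)/c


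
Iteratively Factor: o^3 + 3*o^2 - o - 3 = (o + 1)*(o^2 + 2*o - 3) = (o - 1)*(o + 1)*(o + 3)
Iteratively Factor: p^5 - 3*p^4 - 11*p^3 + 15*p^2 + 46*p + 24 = (p - 4)*(p^4 + p^3 - 7*p^2 - 13*p - 6) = (p - 4)*(p + 1)*(p^3 - 7*p - 6) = (p - 4)*(p + 1)*(p + 2)*(p^2 - 2*p - 3) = (p - 4)*(p - 3)*(p + 1)*(p + 2)*(p + 1)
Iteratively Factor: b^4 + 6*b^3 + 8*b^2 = (b + 4)*(b^3 + 2*b^2) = b*(b + 4)*(b^2 + 2*b) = b*(b + 2)*(b + 4)*(b)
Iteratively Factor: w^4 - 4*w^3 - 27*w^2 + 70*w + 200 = (w - 5)*(w^3 + w^2 - 22*w - 40) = (w - 5)^2*(w^2 + 6*w + 8) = (w - 5)^2*(w + 2)*(w + 4)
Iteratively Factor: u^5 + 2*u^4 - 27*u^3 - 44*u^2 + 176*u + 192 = (u - 3)*(u^4 + 5*u^3 - 12*u^2 - 80*u - 64) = (u - 3)*(u + 4)*(u^3 + u^2 - 16*u - 16) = (u - 4)*(u - 3)*(u + 4)*(u^2 + 5*u + 4) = (u - 4)*(u - 3)*(u + 1)*(u + 4)*(u + 4)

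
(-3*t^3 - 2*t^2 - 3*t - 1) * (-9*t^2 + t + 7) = 27*t^5 + 15*t^4 + 4*t^3 - 8*t^2 - 22*t - 7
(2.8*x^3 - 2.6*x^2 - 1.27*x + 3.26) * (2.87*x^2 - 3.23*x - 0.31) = 8.036*x^5 - 16.506*x^4 + 3.8851*x^3 + 14.2643*x^2 - 10.1361*x - 1.0106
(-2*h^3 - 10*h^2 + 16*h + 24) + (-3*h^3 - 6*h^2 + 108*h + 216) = -5*h^3 - 16*h^2 + 124*h + 240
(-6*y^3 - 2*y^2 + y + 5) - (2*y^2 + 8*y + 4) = -6*y^3 - 4*y^2 - 7*y + 1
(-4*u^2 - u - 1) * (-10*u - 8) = 40*u^3 + 42*u^2 + 18*u + 8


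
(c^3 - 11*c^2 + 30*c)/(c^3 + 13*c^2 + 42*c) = (c^2 - 11*c + 30)/(c^2 + 13*c + 42)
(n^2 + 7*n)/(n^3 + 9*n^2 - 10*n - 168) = n/(n^2 + 2*n - 24)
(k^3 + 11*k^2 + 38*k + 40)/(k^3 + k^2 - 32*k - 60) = (k + 4)/(k - 6)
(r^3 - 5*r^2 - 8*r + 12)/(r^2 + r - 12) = (r^3 - 5*r^2 - 8*r + 12)/(r^2 + r - 12)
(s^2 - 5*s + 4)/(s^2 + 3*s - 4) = (s - 4)/(s + 4)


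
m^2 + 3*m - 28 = (m - 4)*(m + 7)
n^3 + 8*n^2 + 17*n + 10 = (n + 1)*(n + 2)*(n + 5)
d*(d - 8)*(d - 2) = d^3 - 10*d^2 + 16*d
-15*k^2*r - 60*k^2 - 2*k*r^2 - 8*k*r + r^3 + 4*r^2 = (-5*k + r)*(3*k + r)*(r + 4)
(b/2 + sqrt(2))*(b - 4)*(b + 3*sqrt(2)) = b^3/2 - 2*b^2 + 5*sqrt(2)*b^2/2 - 10*sqrt(2)*b + 6*b - 24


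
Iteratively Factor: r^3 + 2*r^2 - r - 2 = (r + 2)*(r^2 - 1) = (r - 1)*(r + 2)*(r + 1)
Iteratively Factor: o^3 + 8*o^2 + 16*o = (o + 4)*(o^2 + 4*o) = (o + 4)^2*(o)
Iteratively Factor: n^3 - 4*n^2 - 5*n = (n)*(n^2 - 4*n - 5) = n*(n - 5)*(n + 1)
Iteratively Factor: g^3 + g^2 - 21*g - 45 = (g + 3)*(g^2 - 2*g - 15) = (g + 3)^2*(g - 5)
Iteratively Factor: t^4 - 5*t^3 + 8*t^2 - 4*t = (t)*(t^3 - 5*t^2 + 8*t - 4) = t*(t - 2)*(t^2 - 3*t + 2) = t*(t - 2)^2*(t - 1)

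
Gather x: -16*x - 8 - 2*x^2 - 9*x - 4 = -2*x^2 - 25*x - 12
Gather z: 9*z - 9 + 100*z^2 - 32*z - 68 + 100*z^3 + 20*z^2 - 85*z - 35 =100*z^3 + 120*z^2 - 108*z - 112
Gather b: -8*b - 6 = -8*b - 6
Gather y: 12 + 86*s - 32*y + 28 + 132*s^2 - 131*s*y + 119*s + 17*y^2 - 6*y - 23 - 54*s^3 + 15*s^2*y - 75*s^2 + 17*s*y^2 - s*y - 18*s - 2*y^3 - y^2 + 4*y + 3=-54*s^3 + 57*s^2 + 187*s - 2*y^3 + y^2*(17*s + 16) + y*(15*s^2 - 132*s - 34) + 20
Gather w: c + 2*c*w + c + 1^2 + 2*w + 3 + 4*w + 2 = 2*c + w*(2*c + 6) + 6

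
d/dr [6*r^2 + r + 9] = 12*r + 1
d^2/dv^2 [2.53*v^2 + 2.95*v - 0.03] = 5.06000000000000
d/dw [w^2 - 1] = 2*w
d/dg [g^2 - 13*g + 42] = 2*g - 13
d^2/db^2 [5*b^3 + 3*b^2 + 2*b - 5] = 30*b + 6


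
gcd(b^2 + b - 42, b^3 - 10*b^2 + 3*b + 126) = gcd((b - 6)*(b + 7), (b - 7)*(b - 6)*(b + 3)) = b - 6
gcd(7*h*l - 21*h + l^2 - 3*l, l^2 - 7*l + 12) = l - 3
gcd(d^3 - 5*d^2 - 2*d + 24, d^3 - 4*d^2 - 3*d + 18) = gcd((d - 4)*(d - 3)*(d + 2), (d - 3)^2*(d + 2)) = d^2 - d - 6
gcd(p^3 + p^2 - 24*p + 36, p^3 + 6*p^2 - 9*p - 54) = p^2 + 3*p - 18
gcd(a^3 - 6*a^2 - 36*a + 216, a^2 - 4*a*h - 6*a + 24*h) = a - 6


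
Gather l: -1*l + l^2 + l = l^2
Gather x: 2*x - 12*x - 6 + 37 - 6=25 - 10*x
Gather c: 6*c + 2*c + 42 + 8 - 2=8*c + 48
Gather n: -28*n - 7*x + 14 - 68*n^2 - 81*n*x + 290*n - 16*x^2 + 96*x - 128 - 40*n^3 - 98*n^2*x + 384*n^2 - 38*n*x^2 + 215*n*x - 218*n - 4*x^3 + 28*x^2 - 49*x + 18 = -40*n^3 + n^2*(316 - 98*x) + n*(-38*x^2 + 134*x + 44) - 4*x^3 + 12*x^2 + 40*x - 96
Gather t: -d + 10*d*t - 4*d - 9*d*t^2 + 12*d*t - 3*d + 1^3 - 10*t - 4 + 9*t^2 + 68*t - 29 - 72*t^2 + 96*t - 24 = -8*d + t^2*(-9*d - 63) + t*(22*d + 154) - 56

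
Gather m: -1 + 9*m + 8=9*m + 7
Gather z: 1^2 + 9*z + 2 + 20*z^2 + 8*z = 20*z^2 + 17*z + 3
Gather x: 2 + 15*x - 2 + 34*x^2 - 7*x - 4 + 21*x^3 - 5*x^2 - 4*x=21*x^3 + 29*x^2 + 4*x - 4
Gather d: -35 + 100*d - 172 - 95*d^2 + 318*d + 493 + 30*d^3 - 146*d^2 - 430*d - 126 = 30*d^3 - 241*d^2 - 12*d + 160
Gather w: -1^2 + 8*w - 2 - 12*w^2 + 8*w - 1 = -12*w^2 + 16*w - 4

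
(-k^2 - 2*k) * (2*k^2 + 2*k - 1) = -2*k^4 - 6*k^3 - 3*k^2 + 2*k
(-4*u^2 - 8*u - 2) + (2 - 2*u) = -4*u^2 - 10*u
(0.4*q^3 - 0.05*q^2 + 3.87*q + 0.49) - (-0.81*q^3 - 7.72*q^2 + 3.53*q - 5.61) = 1.21*q^3 + 7.67*q^2 + 0.34*q + 6.1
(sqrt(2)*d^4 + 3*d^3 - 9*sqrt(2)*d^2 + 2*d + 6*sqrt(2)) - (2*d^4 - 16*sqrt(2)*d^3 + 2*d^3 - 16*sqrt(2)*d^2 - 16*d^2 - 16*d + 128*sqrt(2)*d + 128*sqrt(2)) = -2*d^4 + sqrt(2)*d^4 + d^3 + 16*sqrt(2)*d^3 + 7*sqrt(2)*d^2 + 16*d^2 - 128*sqrt(2)*d + 18*d - 122*sqrt(2)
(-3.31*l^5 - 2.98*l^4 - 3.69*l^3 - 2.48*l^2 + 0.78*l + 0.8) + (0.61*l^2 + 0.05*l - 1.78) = -3.31*l^5 - 2.98*l^4 - 3.69*l^3 - 1.87*l^2 + 0.83*l - 0.98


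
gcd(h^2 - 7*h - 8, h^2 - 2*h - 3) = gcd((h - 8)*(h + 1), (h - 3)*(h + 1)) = h + 1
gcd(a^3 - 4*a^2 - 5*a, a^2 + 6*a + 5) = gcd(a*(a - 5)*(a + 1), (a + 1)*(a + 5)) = a + 1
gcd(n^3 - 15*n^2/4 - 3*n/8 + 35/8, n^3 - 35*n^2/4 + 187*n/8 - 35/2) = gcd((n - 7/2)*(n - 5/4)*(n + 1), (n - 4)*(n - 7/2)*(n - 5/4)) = n^2 - 19*n/4 + 35/8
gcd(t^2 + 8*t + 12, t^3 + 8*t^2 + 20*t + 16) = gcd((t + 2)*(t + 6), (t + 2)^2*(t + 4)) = t + 2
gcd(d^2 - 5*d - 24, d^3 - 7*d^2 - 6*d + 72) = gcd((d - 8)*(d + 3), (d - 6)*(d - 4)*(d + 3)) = d + 3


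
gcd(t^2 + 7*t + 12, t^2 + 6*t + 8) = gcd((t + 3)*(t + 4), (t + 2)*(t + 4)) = t + 4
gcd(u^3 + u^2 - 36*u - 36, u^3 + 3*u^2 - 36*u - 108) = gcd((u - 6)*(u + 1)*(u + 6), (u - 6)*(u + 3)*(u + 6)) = u^2 - 36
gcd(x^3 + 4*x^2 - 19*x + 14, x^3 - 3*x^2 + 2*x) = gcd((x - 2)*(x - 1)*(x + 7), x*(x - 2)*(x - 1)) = x^2 - 3*x + 2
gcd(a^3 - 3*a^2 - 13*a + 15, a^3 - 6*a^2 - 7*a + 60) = a^2 - 2*a - 15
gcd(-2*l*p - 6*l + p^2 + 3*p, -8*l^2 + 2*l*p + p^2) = -2*l + p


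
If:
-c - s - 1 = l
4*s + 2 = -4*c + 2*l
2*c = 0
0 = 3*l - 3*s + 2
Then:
No Solution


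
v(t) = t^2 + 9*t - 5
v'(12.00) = 33.00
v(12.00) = 247.00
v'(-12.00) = -15.00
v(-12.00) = 31.00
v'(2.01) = 13.02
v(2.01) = 17.13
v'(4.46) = 17.92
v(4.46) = 55.03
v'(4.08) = 17.16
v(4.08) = 48.37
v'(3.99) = 16.98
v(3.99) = 46.83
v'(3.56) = 16.12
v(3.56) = 39.71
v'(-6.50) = -4.00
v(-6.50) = -21.25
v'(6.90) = 22.80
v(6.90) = 104.71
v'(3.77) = 16.54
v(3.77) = 43.14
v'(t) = 2*t + 9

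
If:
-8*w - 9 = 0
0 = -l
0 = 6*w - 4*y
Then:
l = 0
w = -9/8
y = -27/16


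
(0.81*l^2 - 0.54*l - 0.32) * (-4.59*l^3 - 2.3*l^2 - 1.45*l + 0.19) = -3.7179*l^5 + 0.6156*l^4 + 1.5363*l^3 + 1.6729*l^2 + 0.3614*l - 0.0608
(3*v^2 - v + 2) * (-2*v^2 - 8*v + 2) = -6*v^4 - 22*v^3 + 10*v^2 - 18*v + 4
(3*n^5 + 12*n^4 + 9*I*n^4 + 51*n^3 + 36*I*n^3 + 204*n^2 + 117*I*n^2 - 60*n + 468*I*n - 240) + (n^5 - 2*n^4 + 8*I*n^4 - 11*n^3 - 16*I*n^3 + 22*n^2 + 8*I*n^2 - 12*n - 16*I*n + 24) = 4*n^5 + 10*n^4 + 17*I*n^4 + 40*n^3 + 20*I*n^3 + 226*n^2 + 125*I*n^2 - 72*n + 452*I*n - 216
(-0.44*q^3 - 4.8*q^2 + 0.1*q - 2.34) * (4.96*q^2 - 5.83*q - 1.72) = -2.1824*q^5 - 21.2428*q^4 + 29.2368*q^3 - 3.9334*q^2 + 13.4702*q + 4.0248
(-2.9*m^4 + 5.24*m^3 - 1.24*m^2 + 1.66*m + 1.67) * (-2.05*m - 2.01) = 5.945*m^5 - 4.913*m^4 - 7.9904*m^3 - 0.9106*m^2 - 6.7601*m - 3.3567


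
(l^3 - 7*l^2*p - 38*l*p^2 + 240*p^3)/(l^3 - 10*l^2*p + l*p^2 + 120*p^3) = (l + 6*p)/(l + 3*p)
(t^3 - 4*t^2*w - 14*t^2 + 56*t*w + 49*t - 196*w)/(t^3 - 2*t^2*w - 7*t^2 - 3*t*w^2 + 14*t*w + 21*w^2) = (t^2 - 4*t*w - 7*t + 28*w)/(t^2 - 2*t*w - 3*w^2)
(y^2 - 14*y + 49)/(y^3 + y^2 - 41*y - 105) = (y - 7)/(y^2 + 8*y + 15)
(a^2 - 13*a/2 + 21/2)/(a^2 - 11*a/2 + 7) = (a - 3)/(a - 2)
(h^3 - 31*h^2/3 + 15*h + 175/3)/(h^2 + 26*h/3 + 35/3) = (h^2 - 12*h + 35)/(h + 7)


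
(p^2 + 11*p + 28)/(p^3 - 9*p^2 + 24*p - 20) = (p^2 + 11*p + 28)/(p^3 - 9*p^2 + 24*p - 20)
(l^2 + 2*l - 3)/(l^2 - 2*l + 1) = (l + 3)/(l - 1)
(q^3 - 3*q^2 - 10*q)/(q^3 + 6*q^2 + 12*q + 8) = q*(q - 5)/(q^2 + 4*q + 4)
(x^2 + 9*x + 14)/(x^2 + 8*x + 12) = (x + 7)/(x + 6)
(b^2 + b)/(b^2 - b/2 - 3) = 2*b*(b + 1)/(2*b^2 - b - 6)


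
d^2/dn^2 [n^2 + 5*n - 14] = 2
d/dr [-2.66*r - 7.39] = -2.66000000000000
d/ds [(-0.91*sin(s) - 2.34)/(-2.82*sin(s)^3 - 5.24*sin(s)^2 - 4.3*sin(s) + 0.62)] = (-28.3725*sin(s) + 1.2831*sin(3*s) + 12.2824*cos(2*s) - 22.9086)*cos(s)/(2.82*sin(s)^3 + 5.24*sin(s)^2 + 4.3*sin(s) - 0.62)^2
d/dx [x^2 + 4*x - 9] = 2*x + 4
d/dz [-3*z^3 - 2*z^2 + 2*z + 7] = -9*z^2 - 4*z + 2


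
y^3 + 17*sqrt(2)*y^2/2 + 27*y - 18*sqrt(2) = (y - sqrt(2)/2)*(y + 3*sqrt(2))*(y + 6*sqrt(2))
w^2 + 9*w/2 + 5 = (w + 2)*(w + 5/2)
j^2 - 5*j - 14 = (j - 7)*(j + 2)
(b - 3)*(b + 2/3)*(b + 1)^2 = b^4 - b^3/3 - 17*b^2/3 - 19*b/3 - 2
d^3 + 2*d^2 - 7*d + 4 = (d - 1)^2*(d + 4)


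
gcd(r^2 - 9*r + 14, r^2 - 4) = r - 2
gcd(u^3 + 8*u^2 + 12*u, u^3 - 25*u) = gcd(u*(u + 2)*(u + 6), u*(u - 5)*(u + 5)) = u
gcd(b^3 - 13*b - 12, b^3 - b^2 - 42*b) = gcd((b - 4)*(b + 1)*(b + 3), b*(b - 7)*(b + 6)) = 1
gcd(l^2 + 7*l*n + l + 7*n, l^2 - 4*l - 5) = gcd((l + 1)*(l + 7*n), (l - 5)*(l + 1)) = l + 1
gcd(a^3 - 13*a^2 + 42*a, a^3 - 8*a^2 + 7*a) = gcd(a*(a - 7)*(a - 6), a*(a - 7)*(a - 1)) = a^2 - 7*a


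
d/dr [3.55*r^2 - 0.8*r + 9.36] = 7.1*r - 0.8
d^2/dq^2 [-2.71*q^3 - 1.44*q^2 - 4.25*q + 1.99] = -16.26*q - 2.88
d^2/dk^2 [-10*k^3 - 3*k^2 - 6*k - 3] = -60*k - 6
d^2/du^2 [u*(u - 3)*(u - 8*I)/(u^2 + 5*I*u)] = 26*(-5 + 3*I)/(u^3 + 15*I*u^2 - 75*u - 125*I)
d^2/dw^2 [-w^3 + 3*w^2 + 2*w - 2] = 6 - 6*w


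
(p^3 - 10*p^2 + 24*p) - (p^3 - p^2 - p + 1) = -9*p^2 + 25*p - 1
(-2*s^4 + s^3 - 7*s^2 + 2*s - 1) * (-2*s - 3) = 4*s^5 + 4*s^4 + 11*s^3 + 17*s^2 - 4*s + 3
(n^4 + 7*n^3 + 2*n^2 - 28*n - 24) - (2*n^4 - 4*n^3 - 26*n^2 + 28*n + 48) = -n^4 + 11*n^3 + 28*n^2 - 56*n - 72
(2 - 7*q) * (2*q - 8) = -14*q^2 + 60*q - 16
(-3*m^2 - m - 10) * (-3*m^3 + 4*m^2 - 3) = 9*m^5 - 9*m^4 + 26*m^3 - 31*m^2 + 3*m + 30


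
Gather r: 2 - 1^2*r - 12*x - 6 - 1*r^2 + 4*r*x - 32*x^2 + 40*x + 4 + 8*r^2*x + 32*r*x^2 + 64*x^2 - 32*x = r^2*(8*x - 1) + r*(32*x^2 + 4*x - 1) + 32*x^2 - 4*x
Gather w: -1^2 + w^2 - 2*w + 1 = w^2 - 2*w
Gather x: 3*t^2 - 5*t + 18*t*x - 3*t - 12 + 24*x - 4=3*t^2 - 8*t + x*(18*t + 24) - 16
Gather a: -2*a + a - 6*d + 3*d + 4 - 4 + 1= -a - 3*d + 1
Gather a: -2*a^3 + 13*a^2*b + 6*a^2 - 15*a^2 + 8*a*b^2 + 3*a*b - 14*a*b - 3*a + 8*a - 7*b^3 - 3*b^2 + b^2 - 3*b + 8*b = -2*a^3 + a^2*(13*b - 9) + a*(8*b^2 - 11*b + 5) - 7*b^3 - 2*b^2 + 5*b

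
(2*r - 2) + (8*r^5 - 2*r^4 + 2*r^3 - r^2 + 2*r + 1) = 8*r^5 - 2*r^4 + 2*r^3 - r^2 + 4*r - 1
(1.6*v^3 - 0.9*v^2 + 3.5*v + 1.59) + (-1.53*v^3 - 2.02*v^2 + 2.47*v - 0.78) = 0.0700000000000001*v^3 - 2.92*v^2 + 5.97*v + 0.81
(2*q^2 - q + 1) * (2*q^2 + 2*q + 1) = 4*q^4 + 2*q^3 + 2*q^2 + q + 1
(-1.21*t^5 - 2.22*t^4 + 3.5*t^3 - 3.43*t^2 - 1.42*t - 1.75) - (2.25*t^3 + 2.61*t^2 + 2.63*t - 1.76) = -1.21*t^5 - 2.22*t^4 + 1.25*t^3 - 6.04*t^2 - 4.05*t + 0.01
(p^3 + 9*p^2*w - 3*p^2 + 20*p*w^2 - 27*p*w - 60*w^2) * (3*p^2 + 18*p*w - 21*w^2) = 3*p^5 + 45*p^4*w - 9*p^4 + 201*p^3*w^2 - 135*p^3*w + 171*p^2*w^3 - 603*p^2*w^2 - 420*p*w^4 - 513*p*w^3 + 1260*w^4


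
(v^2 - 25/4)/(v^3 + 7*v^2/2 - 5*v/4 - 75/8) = 2*(2*v - 5)/(4*v^2 + 4*v - 15)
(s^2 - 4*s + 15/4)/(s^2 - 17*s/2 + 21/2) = (s - 5/2)/(s - 7)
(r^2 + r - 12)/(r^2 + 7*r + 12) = (r - 3)/(r + 3)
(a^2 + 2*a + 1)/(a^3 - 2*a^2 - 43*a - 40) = (a + 1)/(a^2 - 3*a - 40)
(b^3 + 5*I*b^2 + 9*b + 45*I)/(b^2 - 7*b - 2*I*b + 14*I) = (b^3 + 5*I*b^2 + 9*b + 45*I)/(b^2 - 7*b - 2*I*b + 14*I)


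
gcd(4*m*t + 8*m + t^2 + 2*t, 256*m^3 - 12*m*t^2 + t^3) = 4*m + t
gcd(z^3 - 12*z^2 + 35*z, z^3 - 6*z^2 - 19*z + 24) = 1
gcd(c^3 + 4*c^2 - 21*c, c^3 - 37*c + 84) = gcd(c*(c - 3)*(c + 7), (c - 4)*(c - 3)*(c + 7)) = c^2 + 4*c - 21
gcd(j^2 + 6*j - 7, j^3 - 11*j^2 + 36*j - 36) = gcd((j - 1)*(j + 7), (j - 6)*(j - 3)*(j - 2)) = 1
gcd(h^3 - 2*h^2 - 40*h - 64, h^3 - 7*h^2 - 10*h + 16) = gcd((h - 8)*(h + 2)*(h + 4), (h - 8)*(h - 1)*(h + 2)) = h^2 - 6*h - 16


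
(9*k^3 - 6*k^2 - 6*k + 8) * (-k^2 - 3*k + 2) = -9*k^5 - 21*k^4 + 42*k^3 - 2*k^2 - 36*k + 16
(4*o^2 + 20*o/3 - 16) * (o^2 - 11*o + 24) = 4*o^4 - 112*o^3/3 + 20*o^2/3 + 336*o - 384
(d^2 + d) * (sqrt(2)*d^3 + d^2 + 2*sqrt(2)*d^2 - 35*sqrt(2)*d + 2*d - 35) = sqrt(2)*d^5 + d^4 + 3*sqrt(2)*d^4 - 33*sqrt(2)*d^3 + 3*d^3 - 35*sqrt(2)*d^2 - 33*d^2 - 35*d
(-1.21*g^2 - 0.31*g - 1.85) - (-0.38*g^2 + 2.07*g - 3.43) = -0.83*g^2 - 2.38*g + 1.58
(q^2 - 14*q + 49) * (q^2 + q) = q^4 - 13*q^3 + 35*q^2 + 49*q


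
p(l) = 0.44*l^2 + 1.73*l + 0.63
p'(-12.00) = -8.83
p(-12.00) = 43.23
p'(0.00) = 1.73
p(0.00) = 0.63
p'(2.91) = 4.29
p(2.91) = 9.39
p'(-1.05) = 0.81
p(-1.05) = -0.70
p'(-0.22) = 1.54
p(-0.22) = 0.27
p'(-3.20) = -1.09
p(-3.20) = -0.40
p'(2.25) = 3.71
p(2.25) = 6.75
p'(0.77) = 2.41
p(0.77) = 2.22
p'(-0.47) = 1.32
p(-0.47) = -0.09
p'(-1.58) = 0.34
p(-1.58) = -1.00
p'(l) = 0.88*l + 1.73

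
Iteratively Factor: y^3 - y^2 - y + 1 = (y - 1)*(y^2 - 1) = (y - 1)*(y + 1)*(y - 1)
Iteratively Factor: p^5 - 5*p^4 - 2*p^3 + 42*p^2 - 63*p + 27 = (p + 3)*(p^4 - 8*p^3 + 22*p^2 - 24*p + 9) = (p - 3)*(p + 3)*(p^3 - 5*p^2 + 7*p - 3) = (p - 3)*(p - 1)*(p + 3)*(p^2 - 4*p + 3) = (p - 3)^2*(p - 1)*(p + 3)*(p - 1)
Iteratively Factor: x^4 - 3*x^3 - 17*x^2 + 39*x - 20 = (x - 1)*(x^3 - 2*x^2 - 19*x + 20) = (x - 5)*(x - 1)*(x^2 + 3*x - 4) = (x - 5)*(x - 1)*(x + 4)*(x - 1)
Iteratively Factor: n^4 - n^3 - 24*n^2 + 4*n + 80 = (n - 2)*(n^3 + n^2 - 22*n - 40) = (n - 2)*(n + 4)*(n^2 - 3*n - 10) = (n - 2)*(n + 2)*(n + 4)*(n - 5)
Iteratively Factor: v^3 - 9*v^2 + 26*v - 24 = (v - 4)*(v^2 - 5*v + 6) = (v - 4)*(v - 2)*(v - 3)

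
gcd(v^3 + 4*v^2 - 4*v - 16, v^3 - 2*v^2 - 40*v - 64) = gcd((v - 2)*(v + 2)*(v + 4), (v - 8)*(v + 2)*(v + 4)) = v^2 + 6*v + 8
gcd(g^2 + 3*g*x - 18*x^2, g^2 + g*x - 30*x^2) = g + 6*x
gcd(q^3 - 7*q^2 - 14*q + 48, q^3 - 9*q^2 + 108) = q + 3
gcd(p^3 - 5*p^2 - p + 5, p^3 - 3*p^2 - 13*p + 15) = p^2 - 6*p + 5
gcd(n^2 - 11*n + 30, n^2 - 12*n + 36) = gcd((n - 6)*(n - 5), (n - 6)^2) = n - 6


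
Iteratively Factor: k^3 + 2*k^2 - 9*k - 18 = (k + 3)*(k^2 - k - 6) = (k - 3)*(k + 3)*(k + 2)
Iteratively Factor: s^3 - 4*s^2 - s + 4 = (s - 4)*(s^2 - 1) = (s - 4)*(s + 1)*(s - 1)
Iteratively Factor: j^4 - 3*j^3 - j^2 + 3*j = (j + 1)*(j^3 - 4*j^2 + 3*j) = (j - 3)*(j + 1)*(j^2 - j) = (j - 3)*(j - 1)*(j + 1)*(j)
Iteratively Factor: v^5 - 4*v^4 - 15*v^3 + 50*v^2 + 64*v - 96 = (v + 2)*(v^4 - 6*v^3 - 3*v^2 + 56*v - 48) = (v - 4)*(v + 2)*(v^3 - 2*v^2 - 11*v + 12) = (v - 4)^2*(v + 2)*(v^2 + 2*v - 3) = (v - 4)^2*(v + 2)*(v + 3)*(v - 1)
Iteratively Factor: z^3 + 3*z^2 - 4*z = (z)*(z^2 + 3*z - 4) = z*(z + 4)*(z - 1)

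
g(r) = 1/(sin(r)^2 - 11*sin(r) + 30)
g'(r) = (-2*sin(r)*cos(r) + 11*cos(r))/(sin(r)^2 - 11*sin(r) + 30)^2 = (11 - 2*sin(r))*cos(r)/(sin(r)^2 - 11*sin(r) + 30)^2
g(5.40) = 0.03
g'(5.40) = 0.01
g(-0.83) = 0.03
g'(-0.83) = 0.01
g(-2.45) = 0.03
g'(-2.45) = -0.01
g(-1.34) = 0.02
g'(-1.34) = 0.00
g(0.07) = 0.03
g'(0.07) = 0.01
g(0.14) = 0.04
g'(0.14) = 0.01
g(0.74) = 0.04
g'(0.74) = 0.01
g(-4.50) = 0.05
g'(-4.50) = -0.00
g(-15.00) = 0.03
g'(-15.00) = -0.00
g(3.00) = 0.04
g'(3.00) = -0.01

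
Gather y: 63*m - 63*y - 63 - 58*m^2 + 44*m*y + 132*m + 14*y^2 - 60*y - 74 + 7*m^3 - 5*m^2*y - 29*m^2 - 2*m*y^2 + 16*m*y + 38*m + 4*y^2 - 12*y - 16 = 7*m^3 - 87*m^2 + 233*m + y^2*(18 - 2*m) + y*(-5*m^2 + 60*m - 135) - 153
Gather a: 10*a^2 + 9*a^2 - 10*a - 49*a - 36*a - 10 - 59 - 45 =19*a^2 - 95*a - 114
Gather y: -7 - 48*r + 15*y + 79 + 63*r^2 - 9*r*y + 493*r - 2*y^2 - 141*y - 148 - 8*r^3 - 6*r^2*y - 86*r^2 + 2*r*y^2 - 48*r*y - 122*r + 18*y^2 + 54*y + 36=-8*r^3 - 23*r^2 + 323*r + y^2*(2*r + 16) + y*(-6*r^2 - 57*r - 72) - 40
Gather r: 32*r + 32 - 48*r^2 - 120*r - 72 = -48*r^2 - 88*r - 40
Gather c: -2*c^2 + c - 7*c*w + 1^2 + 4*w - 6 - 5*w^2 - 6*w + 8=-2*c^2 + c*(1 - 7*w) - 5*w^2 - 2*w + 3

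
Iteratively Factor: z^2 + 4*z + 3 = (z + 3)*(z + 1)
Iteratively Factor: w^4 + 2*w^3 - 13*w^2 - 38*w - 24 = (w + 1)*(w^3 + w^2 - 14*w - 24) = (w + 1)*(w + 2)*(w^2 - w - 12) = (w - 4)*(w + 1)*(w + 2)*(w + 3)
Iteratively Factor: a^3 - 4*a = (a)*(a^2 - 4) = a*(a + 2)*(a - 2)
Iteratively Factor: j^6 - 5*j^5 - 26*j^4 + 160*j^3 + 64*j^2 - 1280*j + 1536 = (j - 4)*(j^5 - j^4 - 30*j^3 + 40*j^2 + 224*j - 384) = (j - 4)*(j - 2)*(j^4 + j^3 - 28*j^2 - 16*j + 192) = (j - 4)*(j - 2)*(j + 4)*(j^3 - 3*j^2 - 16*j + 48) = (j - 4)*(j - 2)*(j + 4)^2*(j^2 - 7*j + 12) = (j - 4)^2*(j - 2)*(j + 4)^2*(j - 3)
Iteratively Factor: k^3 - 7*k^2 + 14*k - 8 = (k - 2)*(k^2 - 5*k + 4) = (k - 4)*(k - 2)*(k - 1)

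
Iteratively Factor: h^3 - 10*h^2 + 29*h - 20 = (h - 4)*(h^2 - 6*h + 5) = (h - 4)*(h - 1)*(h - 5)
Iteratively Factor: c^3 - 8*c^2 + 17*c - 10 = (c - 1)*(c^2 - 7*c + 10) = (c - 2)*(c - 1)*(c - 5)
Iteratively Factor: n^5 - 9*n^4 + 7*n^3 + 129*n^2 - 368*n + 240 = (n - 5)*(n^4 - 4*n^3 - 13*n^2 + 64*n - 48) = (n - 5)*(n - 4)*(n^3 - 13*n + 12) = (n - 5)*(n - 4)*(n - 3)*(n^2 + 3*n - 4) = (n - 5)*(n - 4)*(n - 3)*(n - 1)*(n + 4)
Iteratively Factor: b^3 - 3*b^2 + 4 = (b - 2)*(b^2 - b - 2) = (b - 2)^2*(b + 1)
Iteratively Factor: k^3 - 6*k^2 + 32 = (k - 4)*(k^2 - 2*k - 8) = (k - 4)^2*(k + 2)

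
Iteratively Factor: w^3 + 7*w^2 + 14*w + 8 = (w + 1)*(w^2 + 6*w + 8) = (w + 1)*(w + 4)*(w + 2)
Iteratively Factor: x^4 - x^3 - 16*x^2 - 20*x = (x + 2)*(x^3 - 3*x^2 - 10*x) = x*(x + 2)*(x^2 - 3*x - 10) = x*(x - 5)*(x + 2)*(x + 2)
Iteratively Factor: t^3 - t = (t - 1)*(t^2 + t) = t*(t - 1)*(t + 1)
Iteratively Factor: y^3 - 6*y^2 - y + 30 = (y - 5)*(y^2 - y - 6) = (y - 5)*(y + 2)*(y - 3)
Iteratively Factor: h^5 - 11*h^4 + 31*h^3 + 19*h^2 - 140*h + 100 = (h - 1)*(h^4 - 10*h^3 + 21*h^2 + 40*h - 100) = (h - 1)*(h + 2)*(h^3 - 12*h^2 + 45*h - 50) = (h - 5)*(h - 1)*(h + 2)*(h^2 - 7*h + 10) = (h - 5)^2*(h - 1)*(h + 2)*(h - 2)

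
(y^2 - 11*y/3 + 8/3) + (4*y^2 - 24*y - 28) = 5*y^2 - 83*y/3 - 76/3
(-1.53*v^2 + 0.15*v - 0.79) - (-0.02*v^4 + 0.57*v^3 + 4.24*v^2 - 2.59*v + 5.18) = 0.02*v^4 - 0.57*v^3 - 5.77*v^2 + 2.74*v - 5.97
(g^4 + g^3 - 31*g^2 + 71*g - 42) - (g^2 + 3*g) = g^4 + g^3 - 32*g^2 + 68*g - 42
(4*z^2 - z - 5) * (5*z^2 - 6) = 20*z^4 - 5*z^3 - 49*z^2 + 6*z + 30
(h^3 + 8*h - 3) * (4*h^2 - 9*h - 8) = 4*h^5 - 9*h^4 + 24*h^3 - 84*h^2 - 37*h + 24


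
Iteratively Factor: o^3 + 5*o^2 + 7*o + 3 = (o + 1)*(o^2 + 4*o + 3) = (o + 1)^2*(o + 3)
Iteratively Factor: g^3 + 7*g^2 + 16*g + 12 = (g + 3)*(g^2 + 4*g + 4) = (g + 2)*(g + 3)*(g + 2)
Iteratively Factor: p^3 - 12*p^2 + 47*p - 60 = (p - 4)*(p^2 - 8*p + 15) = (p - 4)*(p - 3)*(p - 5)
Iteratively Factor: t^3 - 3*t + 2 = (t - 1)*(t^2 + t - 2) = (t - 1)*(t + 2)*(t - 1)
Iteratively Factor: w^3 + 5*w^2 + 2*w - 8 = (w - 1)*(w^2 + 6*w + 8) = (w - 1)*(w + 4)*(w + 2)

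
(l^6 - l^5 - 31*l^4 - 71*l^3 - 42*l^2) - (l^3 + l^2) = l^6 - l^5 - 31*l^4 - 72*l^3 - 43*l^2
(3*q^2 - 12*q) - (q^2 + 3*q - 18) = 2*q^2 - 15*q + 18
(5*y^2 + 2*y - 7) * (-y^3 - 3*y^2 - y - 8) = -5*y^5 - 17*y^4 - 4*y^3 - 21*y^2 - 9*y + 56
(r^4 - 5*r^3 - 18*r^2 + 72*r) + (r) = r^4 - 5*r^3 - 18*r^2 + 73*r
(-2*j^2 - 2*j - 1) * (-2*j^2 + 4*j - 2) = 4*j^4 - 4*j^3 - 2*j^2 + 2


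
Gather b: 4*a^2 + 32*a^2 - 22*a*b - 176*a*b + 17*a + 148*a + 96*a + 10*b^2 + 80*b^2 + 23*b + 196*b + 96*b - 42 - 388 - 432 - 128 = 36*a^2 + 261*a + 90*b^2 + b*(315 - 198*a) - 990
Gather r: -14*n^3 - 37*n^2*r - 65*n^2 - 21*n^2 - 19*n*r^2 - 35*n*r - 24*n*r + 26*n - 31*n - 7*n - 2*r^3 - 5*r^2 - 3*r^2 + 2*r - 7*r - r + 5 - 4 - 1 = -14*n^3 - 86*n^2 - 12*n - 2*r^3 + r^2*(-19*n - 8) + r*(-37*n^2 - 59*n - 6)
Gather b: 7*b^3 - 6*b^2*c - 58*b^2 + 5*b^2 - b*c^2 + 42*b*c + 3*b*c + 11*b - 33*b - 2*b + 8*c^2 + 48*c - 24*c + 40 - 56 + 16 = 7*b^3 + b^2*(-6*c - 53) + b*(-c^2 + 45*c - 24) + 8*c^2 + 24*c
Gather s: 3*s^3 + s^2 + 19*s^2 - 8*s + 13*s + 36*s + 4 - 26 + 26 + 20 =3*s^3 + 20*s^2 + 41*s + 24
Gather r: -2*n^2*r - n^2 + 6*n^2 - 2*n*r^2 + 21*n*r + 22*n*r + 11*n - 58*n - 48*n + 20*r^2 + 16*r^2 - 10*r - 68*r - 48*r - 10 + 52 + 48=5*n^2 - 95*n + r^2*(36 - 2*n) + r*(-2*n^2 + 43*n - 126) + 90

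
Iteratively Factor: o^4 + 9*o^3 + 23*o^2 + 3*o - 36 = (o + 3)*(o^3 + 6*o^2 + 5*o - 12) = (o + 3)^2*(o^2 + 3*o - 4) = (o - 1)*(o + 3)^2*(o + 4)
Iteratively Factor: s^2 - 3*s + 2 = (s - 1)*(s - 2)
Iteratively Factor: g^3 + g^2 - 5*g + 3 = (g - 1)*(g^2 + 2*g - 3) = (g - 1)*(g + 3)*(g - 1)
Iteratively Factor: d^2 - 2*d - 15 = (d - 5)*(d + 3)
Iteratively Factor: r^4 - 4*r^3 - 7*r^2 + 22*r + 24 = (r - 3)*(r^3 - r^2 - 10*r - 8) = (r - 3)*(r + 1)*(r^2 - 2*r - 8) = (r - 4)*(r - 3)*(r + 1)*(r + 2)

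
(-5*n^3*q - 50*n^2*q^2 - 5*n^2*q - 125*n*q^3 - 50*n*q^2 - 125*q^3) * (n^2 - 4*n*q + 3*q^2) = -5*n^5*q - 30*n^4*q^2 - 5*n^4*q + 60*n^3*q^3 - 30*n^3*q^2 + 350*n^2*q^4 + 60*n^2*q^3 - 375*n*q^5 + 350*n*q^4 - 375*q^5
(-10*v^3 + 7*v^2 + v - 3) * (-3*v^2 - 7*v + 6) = 30*v^5 + 49*v^4 - 112*v^3 + 44*v^2 + 27*v - 18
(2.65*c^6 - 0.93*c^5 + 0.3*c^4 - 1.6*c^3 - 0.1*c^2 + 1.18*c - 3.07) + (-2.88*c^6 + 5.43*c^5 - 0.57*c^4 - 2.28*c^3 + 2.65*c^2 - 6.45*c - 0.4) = -0.23*c^6 + 4.5*c^5 - 0.27*c^4 - 3.88*c^3 + 2.55*c^2 - 5.27*c - 3.47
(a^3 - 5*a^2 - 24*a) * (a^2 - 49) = a^5 - 5*a^4 - 73*a^3 + 245*a^2 + 1176*a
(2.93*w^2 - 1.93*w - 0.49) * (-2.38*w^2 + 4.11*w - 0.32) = -6.9734*w^4 + 16.6357*w^3 - 7.7037*w^2 - 1.3963*w + 0.1568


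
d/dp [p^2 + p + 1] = 2*p + 1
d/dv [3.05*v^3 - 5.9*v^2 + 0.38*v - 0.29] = 9.15*v^2 - 11.8*v + 0.38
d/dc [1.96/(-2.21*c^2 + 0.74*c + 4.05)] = (8.6632*c - 1.4504)/(-2.21*c^2 + 0.74*c + 4.05)^2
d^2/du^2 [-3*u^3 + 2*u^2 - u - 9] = 4 - 18*u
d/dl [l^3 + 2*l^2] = l*(3*l + 4)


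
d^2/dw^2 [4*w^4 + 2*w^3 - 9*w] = 12*w*(4*w + 1)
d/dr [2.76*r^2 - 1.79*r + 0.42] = 5.52*r - 1.79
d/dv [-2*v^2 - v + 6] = -4*v - 1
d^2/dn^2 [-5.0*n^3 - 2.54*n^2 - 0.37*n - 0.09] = -30.0*n - 5.08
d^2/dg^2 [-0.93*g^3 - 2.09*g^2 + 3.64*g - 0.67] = -5.58*g - 4.18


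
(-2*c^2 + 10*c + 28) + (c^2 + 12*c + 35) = -c^2 + 22*c + 63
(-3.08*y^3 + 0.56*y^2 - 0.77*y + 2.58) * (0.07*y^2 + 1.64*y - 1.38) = -0.2156*y^5 - 5.012*y^4 + 5.1149*y^3 - 1.855*y^2 + 5.2938*y - 3.5604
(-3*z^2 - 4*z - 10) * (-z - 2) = 3*z^3 + 10*z^2 + 18*z + 20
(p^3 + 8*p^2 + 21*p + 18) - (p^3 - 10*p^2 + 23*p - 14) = 18*p^2 - 2*p + 32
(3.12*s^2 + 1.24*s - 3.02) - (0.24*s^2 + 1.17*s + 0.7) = 2.88*s^2 + 0.0700000000000001*s - 3.72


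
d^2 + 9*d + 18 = (d + 3)*(d + 6)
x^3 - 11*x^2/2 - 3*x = x*(x - 6)*(x + 1/2)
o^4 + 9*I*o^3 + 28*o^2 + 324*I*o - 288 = (o - 6*I)*(o + I)*(o + 6*I)*(o + 8*I)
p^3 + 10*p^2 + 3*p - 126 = (p - 3)*(p + 6)*(p + 7)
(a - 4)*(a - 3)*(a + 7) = a^3 - 37*a + 84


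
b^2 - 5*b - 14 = (b - 7)*(b + 2)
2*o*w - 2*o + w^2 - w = (2*o + w)*(w - 1)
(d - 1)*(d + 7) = d^2 + 6*d - 7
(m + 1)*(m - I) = m^2 + m - I*m - I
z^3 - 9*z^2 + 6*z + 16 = (z - 8)*(z - 2)*(z + 1)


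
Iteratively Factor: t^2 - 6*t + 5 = (t - 1)*(t - 5)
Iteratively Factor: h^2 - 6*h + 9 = (h - 3)*(h - 3)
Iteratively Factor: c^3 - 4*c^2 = (c)*(c^2 - 4*c) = c*(c - 4)*(c)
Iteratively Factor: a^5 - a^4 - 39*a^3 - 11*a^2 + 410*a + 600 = (a - 5)*(a^4 + 4*a^3 - 19*a^2 - 106*a - 120) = (a - 5)*(a + 2)*(a^3 + 2*a^2 - 23*a - 60) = (a - 5)*(a + 2)*(a + 3)*(a^2 - a - 20) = (a - 5)*(a + 2)*(a + 3)*(a + 4)*(a - 5)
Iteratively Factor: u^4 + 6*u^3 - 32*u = (u)*(u^3 + 6*u^2 - 32) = u*(u - 2)*(u^2 + 8*u + 16) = u*(u - 2)*(u + 4)*(u + 4)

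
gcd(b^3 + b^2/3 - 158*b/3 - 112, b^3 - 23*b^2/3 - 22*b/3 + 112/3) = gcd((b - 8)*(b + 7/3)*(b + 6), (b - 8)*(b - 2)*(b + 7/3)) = b^2 - 17*b/3 - 56/3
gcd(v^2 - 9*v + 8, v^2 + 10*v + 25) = 1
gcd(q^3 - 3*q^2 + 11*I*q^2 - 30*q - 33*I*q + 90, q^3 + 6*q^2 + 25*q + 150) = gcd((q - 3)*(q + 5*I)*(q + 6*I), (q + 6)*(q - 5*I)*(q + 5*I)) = q + 5*I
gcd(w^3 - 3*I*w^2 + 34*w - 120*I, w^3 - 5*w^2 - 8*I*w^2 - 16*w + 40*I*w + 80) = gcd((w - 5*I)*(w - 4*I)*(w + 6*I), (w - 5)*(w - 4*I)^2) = w - 4*I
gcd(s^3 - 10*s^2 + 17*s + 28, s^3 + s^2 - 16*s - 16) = s^2 - 3*s - 4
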